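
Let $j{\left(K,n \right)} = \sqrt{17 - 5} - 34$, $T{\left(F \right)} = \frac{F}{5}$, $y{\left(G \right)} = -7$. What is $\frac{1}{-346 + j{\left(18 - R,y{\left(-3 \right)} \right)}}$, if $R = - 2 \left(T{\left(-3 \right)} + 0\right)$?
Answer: $- \frac{95}{36097} - \frac{\sqrt{3}}{72194} \approx -0.0026558$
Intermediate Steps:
$T{\left(F \right)} = \frac{F}{5}$ ($T{\left(F \right)} = F \frac{1}{5} = \frac{F}{5}$)
$R = \frac{6}{5}$ ($R = - 2 \left(\frac{1}{5} \left(-3\right) + 0\right) = - 2 \left(- \frac{3}{5} + 0\right) = \left(-2\right) \left(- \frac{3}{5}\right) = \frac{6}{5} \approx 1.2$)
$j{\left(K,n \right)} = -34 + 2 \sqrt{3}$ ($j{\left(K,n \right)} = \sqrt{12} - 34 = 2 \sqrt{3} - 34 = -34 + 2 \sqrt{3}$)
$\frac{1}{-346 + j{\left(18 - R,y{\left(-3 \right)} \right)}} = \frac{1}{-346 - \left(34 - 2 \sqrt{3}\right)} = \frac{1}{-380 + 2 \sqrt{3}}$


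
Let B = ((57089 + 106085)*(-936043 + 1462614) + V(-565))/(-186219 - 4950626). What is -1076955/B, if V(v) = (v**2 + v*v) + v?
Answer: 1844050302325/28641111413 ≈ 64.385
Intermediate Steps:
V(v) = v + 2*v**2 (V(v) = (v**2 + v**2) + v = 2*v**2 + v = v + 2*v**2)
B = -85923334239/5136845 (B = ((57089 + 106085)*(-936043 + 1462614) - 565*(1 + 2*(-565)))/(-186219 - 4950626) = (163174*526571 - 565*(1 - 1130))/(-5136845) = (85922696354 - 565*(-1129))*(-1/5136845) = (85922696354 + 637885)*(-1/5136845) = 85923334239*(-1/5136845) = -85923334239/5136845 ≈ -16727.)
-1076955/B = -1076955/(-85923334239/5136845) = -1076955*(-5136845/85923334239) = 1844050302325/28641111413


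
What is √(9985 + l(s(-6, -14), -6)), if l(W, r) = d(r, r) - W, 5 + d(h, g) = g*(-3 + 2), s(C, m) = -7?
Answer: √9993 ≈ 99.965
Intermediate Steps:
d(h, g) = -5 - g (d(h, g) = -5 + g*(-3 + 2) = -5 + g*(-1) = -5 - g)
l(W, r) = -5 - W - r (l(W, r) = (-5 - r) - W = -5 - W - r)
√(9985 + l(s(-6, -14), -6)) = √(9985 + (-5 - 1*(-7) - 1*(-6))) = √(9985 + (-5 + 7 + 6)) = √(9985 + 8) = √9993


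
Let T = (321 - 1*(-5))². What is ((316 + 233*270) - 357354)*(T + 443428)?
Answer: -161683338112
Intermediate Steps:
T = 106276 (T = (321 + 5)² = 326² = 106276)
((316 + 233*270) - 357354)*(T + 443428) = ((316 + 233*270) - 357354)*(106276 + 443428) = ((316 + 62910) - 357354)*549704 = (63226 - 357354)*549704 = -294128*549704 = -161683338112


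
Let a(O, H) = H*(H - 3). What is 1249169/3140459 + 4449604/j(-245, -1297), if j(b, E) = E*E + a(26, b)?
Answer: 16151061770997/5473722682771 ≈ 2.9507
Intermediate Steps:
a(O, H) = H*(-3 + H)
j(b, E) = E**2 + b*(-3 + b) (j(b, E) = E*E + b*(-3 + b) = E**2 + b*(-3 + b))
1249169/3140459 + 4449604/j(-245, -1297) = 1249169/3140459 + 4449604/((-1297)**2 - 245*(-3 - 245)) = 1249169*(1/3140459) + 4449604/(1682209 - 245*(-248)) = 1249169/3140459 + 4449604/(1682209 + 60760) = 1249169/3140459 + 4449604/1742969 = 16151061770997/5473722682771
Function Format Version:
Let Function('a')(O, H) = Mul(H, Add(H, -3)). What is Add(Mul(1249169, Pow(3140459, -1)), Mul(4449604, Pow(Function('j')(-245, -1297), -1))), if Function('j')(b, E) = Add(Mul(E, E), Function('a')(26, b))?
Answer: Rational(16151061770997, 5473722682771) ≈ 2.9507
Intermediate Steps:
Function('a')(O, H) = Mul(H, Add(-3, H))
Function('j')(b, E) = Add(Pow(E, 2), Mul(b, Add(-3, b))) (Function('j')(b, E) = Add(Mul(E, E), Mul(b, Add(-3, b))) = Add(Pow(E, 2), Mul(b, Add(-3, b))))
Add(Mul(1249169, Pow(3140459, -1)), Mul(4449604, Pow(Function('j')(-245, -1297), -1))) = Add(Mul(1249169, Pow(3140459, -1)), Mul(4449604, Pow(Add(Pow(-1297, 2), Mul(-245, Add(-3, -245))), -1))) = Add(Mul(1249169, Rational(1, 3140459)), Mul(4449604, Pow(Add(1682209, Mul(-245, -248)), -1))) = Add(Rational(1249169, 3140459), Mul(4449604, Pow(Add(1682209, 60760), -1))) = Add(Rational(1249169, 3140459), Mul(4449604, Pow(1742969, -1))) = Add(Rational(1249169, 3140459), Mul(4449604, Rational(1, 1742969))) = Add(Rational(1249169, 3140459), Rational(4449604, 1742969)) = Rational(16151061770997, 5473722682771)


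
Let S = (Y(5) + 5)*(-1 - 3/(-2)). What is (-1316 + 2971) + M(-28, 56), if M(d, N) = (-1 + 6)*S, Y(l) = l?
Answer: 1680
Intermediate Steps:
S = 5 (S = (5 + 5)*(-1 - 3/(-2)) = 10*(-1 - 3*(-½)) = 10*(-1 + 3/2) = 10*(½) = 5)
M(d, N) = 25 (M(d, N) = (-1 + 6)*5 = 5*5 = 25)
(-1316 + 2971) + M(-28, 56) = (-1316 + 2971) + 25 = 1655 + 25 = 1680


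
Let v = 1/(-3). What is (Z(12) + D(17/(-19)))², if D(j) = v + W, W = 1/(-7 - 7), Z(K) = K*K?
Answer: 36372961/1764 ≈ 20620.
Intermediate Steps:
Z(K) = K²
W = -1/14 (W = 1/(-14) = -1/14 ≈ -0.071429)
v = -⅓ ≈ -0.33333
D(j) = -17/42 (D(j) = -⅓ - 1/14 = -17/42)
(Z(12) + D(17/(-19)))² = (12² - 17/42)² = (144 - 17/42)² = (6031/42)² = 36372961/1764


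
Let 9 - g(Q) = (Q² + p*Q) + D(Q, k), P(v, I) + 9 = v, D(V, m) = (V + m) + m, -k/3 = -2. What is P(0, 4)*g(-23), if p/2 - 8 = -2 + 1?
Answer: 1683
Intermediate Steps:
k = 6 (k = -3*(-2) = 6)
D(V, m) = V + 2*m
P(v, I) = -9 + v
p = 14 (p = 16 + 2*(-2 + 1) = 16 + 2*(-1) = 16 - 2 = 14)
g(Q) = -3 - Q² - 15*Q (g(Q) = 9 - ((Q² + 14*Q) + (Q + 2*6)) = 9 - ((Q² + 14*Q) + (Q + 12)) = 9 - ((Q² + 14*Q) + (12 + Q)) = 9 - (12 + Q² + 15*Q) = 9 + (-12 - Q² - 15*Q) = -3 - Q² - 15*Q)
P(0, 4)*g(-23) = (-9 + 0)*(-3 - 1*(-23)² - 15*(-23)) = -9*(-3 - 1*529 + 345) = -9*(-3 - 529 + 345) = -9*(-187) = 1683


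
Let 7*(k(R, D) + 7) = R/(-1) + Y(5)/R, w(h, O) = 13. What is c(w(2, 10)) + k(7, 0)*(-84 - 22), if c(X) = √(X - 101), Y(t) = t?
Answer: 41022/49 + 2*I*√22 ≈ 837.18 + 9.3808*I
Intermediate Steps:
k(R, D) = -7 - R/7 + 5/(7*R) (k(R, D) = -7 + (R/(-1) + 5/R)/7 = -7 + (R*(-1) + 5/R)/7 = -7 + (-R + 5/R)/7 = -7 + (-R/7 + 5/(7*R)) = -7 - R/7 + 5/(7*R))
c(X) = √(-101 + X)
c(w(2, 10)) + k(7, 0)*(-84 - 22) = √(-101 + 13) + ((⅐)*(5 - 1*7*(49 + 7))/7)*(-84 - 22) = √(-88) + ((⅐)*(⅐)*(5 - 1*7*56))*(-106) = 2*I*√22 + ((⅐)*(⅐)*(5 - 392))*(-106) = 2*I*√22 + ((⅐)*(⅐)*(-387))*(-106) = 2*I*√22 - 387/49*(-106) = 2*I*√22 + 41022/49 = 41022/49 + 2*I*√22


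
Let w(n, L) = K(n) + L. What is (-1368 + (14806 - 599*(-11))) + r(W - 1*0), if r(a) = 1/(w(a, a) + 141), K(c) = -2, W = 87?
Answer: 4526103/226 ≈ 20027.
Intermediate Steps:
w(n, L) = -2 + L
r(a) = 1/(139 + a) (r(a) = 1/((-2 + a) + 141) = 1/(139 + a))
(-1368 + (14806 - 599*(-11))) + r(W - 1*0) = (-1368 + (14806 - 599*(-11))) + 1/(139 + (87 - 1*0)) = (-1368 + (14806 + 6589)) + 1/(139 + (87 + 0)) = (-1368 + 21395) + 1/(139 + 87) = 20027 + 1/226 = 4526103/226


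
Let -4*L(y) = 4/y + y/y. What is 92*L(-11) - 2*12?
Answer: -425/11 ≈ -38.636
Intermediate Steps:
L(y) = -1/4 - 1/y (L(y) = -(4/y + y/y)/4 = -(4/y + 1)/4 = -(1 + 4/y)/4 = -1/4 - 1/y)
92*L(-11) - 2*12 = 92*((1/4)*(-4 - 1*(-11))/(-11)) - 2*12 = 92*((1/4)*(-1/11)*(-4 + 11)) - 24 = 92*((1/4)*(-1/11)*7) - 24 = 92*(-7/44) - 24 = -161/11 - 24 = -425/11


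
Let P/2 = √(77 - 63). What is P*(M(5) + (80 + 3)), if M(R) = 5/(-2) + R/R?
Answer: 163*√14 ≈ 609.89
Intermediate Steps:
M(R) = -3/2 (M(R) = 5*(-½) + 1 = -5/2 + 1 = -3/2)
P = 2*√14 (P = 2*√(77 - 63) = 2*√14 ≈ 7.4833)
P*(M(5) + (80 + 3)) = (2*√14)*(-3/2 + (80 + 3)) = (2*√14)*(-3/2 + 83) = (2*√14)*(163/2) = 163*√14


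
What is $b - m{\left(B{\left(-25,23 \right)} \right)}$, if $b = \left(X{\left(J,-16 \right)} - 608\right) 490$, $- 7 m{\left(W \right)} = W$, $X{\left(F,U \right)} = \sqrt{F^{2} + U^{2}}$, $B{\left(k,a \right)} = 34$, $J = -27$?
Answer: $- \frac{2085406}{7} + 490 \sqrt{985} \approx -2.8254 \cdot 10^{5}$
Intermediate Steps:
$m{\left(W \right)} = - \frac{W}{7}$
$b = -297920 + 490 \sqrt{985}$ ($b = \left(\sqrt{\left(-27\right)^{2} + \left(-16\right)^{2}} - 608\right) 490 = \left(\sqrt{729 + 256} - 608\right) 490 = \left(\sqrt{985} - 608\right) 490 = \left(-608 + \sqrt{985}\right) 490 = -297920 + 490 \sqrt{985} \approx -2.8254 \cdot 10^{5}$)
$b - m{\left(B{\left(-25,23 \right)} \right)} = \left(-297920 + 490 \sqrt{985}\right) - \left(- \frac{1}{7}\right) 34 = \left(-297920 + 490 \sqrt{985}\right) - - \frac{34}{7} = \left(-297920 + 490 \sqrt{985}\right) + \frac{34}{7} = - \frac{2085406}{7} + 490 \sqrt{985}$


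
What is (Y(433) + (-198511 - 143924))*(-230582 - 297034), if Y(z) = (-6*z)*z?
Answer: 774207362304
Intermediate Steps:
Y(z) = -6*z**2
(Y(433) + (-198511 - 143924))*(-230582 - 297034) = (-6*433**2 + (-198511 - 143924))*(-230582 - 297034) = (-6*187489 - 342435)*(-527616) = (-1124934 - 342435)*(-527616) = -1467369*(-527616) = 774207362304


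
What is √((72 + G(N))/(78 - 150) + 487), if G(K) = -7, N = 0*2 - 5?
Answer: √69998/12 ≈ 22.048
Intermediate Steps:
N = -5 (N = 0 - 5 = -5)
√((72 + G(N))/(78 - 150) + 487) = √((72 - 7)/(78 - 150) + 487) = √(65/(-72) + 487) = √(65*(-1/72) + 487) = √(-65/72 + 487) = √(34999/72) = √69998/12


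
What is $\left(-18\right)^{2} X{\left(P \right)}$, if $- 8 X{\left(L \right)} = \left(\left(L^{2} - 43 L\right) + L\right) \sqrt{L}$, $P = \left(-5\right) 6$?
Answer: $- 87480 i \sqrt{30} \approx - 4.7915 \cdot 10^{5} i$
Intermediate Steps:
$P = -30$
$X{\left(L \right)} = - \frac{\sqrt{L} \left(L^{2} - 42 L\right)}{8}$ ($X{\left(L \right)} = - \frac{\left(\left(L^{2} - 43 L\right) + L\right) \sqrt{L}}{8} = - \frac{\left(L^{2} - 42 L\right) \sqrt{L}}{8} = - \frac{\sqrt{L} \left(L^{2} - 42 L\right)}{8}$)
$\left(-18\right)^{2} X{\left(P \right)} = \left(-18\right)^{2} \frac{\left(-30\right)^{\frac{3}{2}} \left(42 - -30\right)}{8} = 324 \frac{- 30 i \sqrt{30} \left(42 + 30\right)}{8} = 324 \cdot \frac{1}{8} \left(- 30 i \sqrt{30}\right) 72 = 324 \left(- 270 i \sqrt{30}\right) = - 87480 i \sqrt{30}$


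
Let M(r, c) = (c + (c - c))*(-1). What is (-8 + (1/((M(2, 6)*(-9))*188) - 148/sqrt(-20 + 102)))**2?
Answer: 1399178040233/4225587264 + 3004955*sqrt(82)/104058 ≈ 592.62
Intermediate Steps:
M(r, c) = -c (M(r, c) = (c + 0)*(-1) = c*(-1) = -c)
(-8 + (1/((M(2, 6)*(-9))*188) - 148/sqrt(-20 + 102)))**2 = (-8 + (1/((-1*6*(-9))*188) - 148/sqrt(-20 + 102)))**2 = (-8 + ((1/188)/(-6*(-9)) - 148*sqrt(82)/82))**2 = (-8 + ((1/188)/54 - 74*sqrt(82)/41))**2 = (-8 + ((1/54)*(1/188) - 74*sqrt(82)/41))**2 = (-8 + (1/10152 - 74*sqrt(82)/41))**2 = (-81215/10152 - 74*sqrt(82)/41)**2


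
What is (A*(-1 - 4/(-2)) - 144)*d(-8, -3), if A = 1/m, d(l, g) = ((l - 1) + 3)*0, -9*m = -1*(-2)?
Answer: 0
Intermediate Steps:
m = -2/9 (m = -(-1)*(-2)/9 = -⅑*2 = -2/9 ≈ -0.22222)
d(l, g) = 0 (d(l, g) = ((-1 + l) + 3)*0 = (2 + l)*0 = 0)
A = -9/2 (A = 1/(-2/9) = -9/2 ≈ -4.5000)
(A*(-1 - 4/(-2)) - 144)*d(-8, -3) = (-9*(-1 - 4/(-2))/2 - 144)*0 = (-9*(-1 - 4*(-½))/2 - 144)*0 = (-9*(-1 + 2)/2 - 144)*0 = (-9/2*1 - 144)*0 = (-9/2 - 144)*0 = -297/2*0 = 0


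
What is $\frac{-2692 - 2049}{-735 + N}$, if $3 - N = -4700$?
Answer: $- \frac{4741}{3968} \approx -1.1948$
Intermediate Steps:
$N = 4703$ ($N = 3 - -4700 = 3 + 4700 = 4703$)
$\frac{-2692 - 2049}{-735 + N} = \frac{-2692 - 2049}{-735 + 4703} = - \frac{4741}{3968}$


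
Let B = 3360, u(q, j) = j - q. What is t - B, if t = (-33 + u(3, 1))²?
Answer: -2135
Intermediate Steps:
t = 1225 (t = (-33 + (1 - 1*3))² = (-33 + (1 - 3))² = (-33 - 2)² = (-35)² = 1225)
t - B = 1225 - 1*3360 = 1225 - 3360 = -2135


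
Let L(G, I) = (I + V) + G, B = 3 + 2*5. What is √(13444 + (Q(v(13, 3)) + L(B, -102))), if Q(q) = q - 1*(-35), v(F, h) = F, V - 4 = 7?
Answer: √13414 ≈ 115.82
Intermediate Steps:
V = 11 (V = 4 + 7 = 11)
Q(q) = 35 + q (Q(q) = q + 35 = 35 + q)
B = 13 (B = 3 + 10 = 13)
L(G, I) = 11 + G + I (L(G, I) = (I + 11) + G = (11 + I) + G = 11 + G + I)
√(13444 + (Q(v(13, 3)) + L(B, -102))) = √(13444 + ((35 + 13) + (11 + 13 - 102))) = √(13444 + (48 - 78)) = √(13444 - 30) = √13414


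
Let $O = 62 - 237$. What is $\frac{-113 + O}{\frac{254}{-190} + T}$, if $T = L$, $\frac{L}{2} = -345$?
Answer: $\frac{27360}{65677} \approx 0.41658$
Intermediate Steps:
$O = -175$ ($O = 62 - 237 = -175$)
$L = -690$ ($L = 2 \left(-345\right) = -690$)
$T = -690$
$\frac{-113 + O}{\frac{254}{-190} + T} = \frac{-113 - 175}{\frac{254}{-190} - 690} = - \frac{288}{254 \left(- \frac{1}{190}\right) - 690} = - \frac{288}{- \frac{127}{95} - 690} = - \frac{288}{- \frac{65677}{95}} = \left(-288\right) \left(- \frac{95}{65677}\right) = \frac{27360}{65677}$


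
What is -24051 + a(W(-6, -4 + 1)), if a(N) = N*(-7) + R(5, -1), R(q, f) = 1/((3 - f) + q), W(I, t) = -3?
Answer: -216269/9 ≈ -24030.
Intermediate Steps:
R(q, f) = 1/(3 + q - f)
a(N) = ⅑ - 7*N (a(N) = N*(-7) + 1/(3 + 5 - 1*(-1)) = -7*N + 1/(3 + 5 + 1) = -7*N + 1/9 = -7*N + ⅑ = ⅑ - 7*N)
-24051 + a(W(-6, -4 + 1)) = -24051 + (⅑ - 7*(-3)) = -24051 + (⅑ + 21) = -24051 + 190/9 = -216269/9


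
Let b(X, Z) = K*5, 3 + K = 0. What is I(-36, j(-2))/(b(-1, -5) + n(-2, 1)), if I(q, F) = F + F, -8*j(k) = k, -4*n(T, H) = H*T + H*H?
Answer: -2/59 ≈ -0.033898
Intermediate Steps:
K = -3 (K = -3 + 0 = -3)
n(T, H) = -H²/4 - H*T/4 (n(T, H) = -(H*T + H*H)/4 = -(H*T + H²)/4 = -(H² + H*T)/4 = -H²/4 - H*T/4)
j(k) = -k/8
b(X, Z) = -15 (b(X, Z) = -3*5 = -15)
I(q, F) = 2*F
I(-36, j(-2))/(b(-1, -5) + n(-2, 1)) = (2*(-⅛*(-2)))/(-15 - ¼*1*(1 - 2)) = (2*(¼))/(-15 - ¼*1*(-1)) = (½)/(-15 + ¼) = (½)/(-59/4) = -4/59*½ = -2/59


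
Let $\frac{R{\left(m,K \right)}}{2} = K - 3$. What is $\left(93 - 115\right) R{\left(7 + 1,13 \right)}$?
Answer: $-440$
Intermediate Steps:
$R{\left(m,K \right)} = -6 + 2 K$ ($R{\left(m,K \right)} = 2 \left(K - 3\right) = 2 \left(-3 + K\right) = -6 + 2 K$)
$\left(93 - 115\right) R{\left(7 + 1,13 \right)} = \left(93 - 115\right) \left(-6 + 2 \cdot 13\right) = - 22 \left(-6 + 26\right) = \left(-22\right) 20 = -440$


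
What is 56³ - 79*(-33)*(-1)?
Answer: 173009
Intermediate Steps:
56³ - 79*(-33)*(-1) = 175616 + 2607*(-1) = 175616 - 2607 = 173009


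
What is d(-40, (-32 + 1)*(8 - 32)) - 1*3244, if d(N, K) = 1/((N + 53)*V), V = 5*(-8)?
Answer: -1686881/520 ≈ -3244.0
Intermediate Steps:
V = -40
d(N, K) = -1/(40*(53 + N)) (d(N, K) = 1/((N + 53)*(-40)) = -1/40/(53 + N) = -1/(40*(53 + N)))
d(-40, (-32 + 1)*(8 - 32)) - 1*3244 = -1/(2120 + 40*(-40)) - 1*3244 = -1/(2120 - 1600) - 3244 = -1/520 - 3244 = -1686881/520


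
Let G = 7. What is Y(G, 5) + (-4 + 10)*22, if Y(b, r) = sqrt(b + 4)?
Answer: 132 + sqrt(11) ≈ 135.32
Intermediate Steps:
Y(b, r) = sqrt(4 + b)
Y(G, 5) + (-4 + 10)*22 = sqrt(4 + 7) + (-4 + 10)*22 = sqrt(11) + 6*22 = sqrt(11) + 132 = 132 + sqrt(11)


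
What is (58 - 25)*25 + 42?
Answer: 867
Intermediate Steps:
(58 - 25)*25 + 42 = 33*25 + 42 = 825 + 42 = 867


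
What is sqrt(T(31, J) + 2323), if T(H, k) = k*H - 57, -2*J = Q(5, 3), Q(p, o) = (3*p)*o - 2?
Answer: sqrt(6398)/2 ≈ 39.994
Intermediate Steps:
Q(p, o) = -2 + 3*o*p (Q(p, o) = 3*o*p - 2 = -2 + 3*o*p)
J = -43/2 (J = -(-2 + 3*3*5)/2 = -(-2 + 45)/2 = -1/2*43 = -43/2 ≈ -21.500)
T(H, k) = -57 + H*k (T(H, k) = H*k - 57 = -57 + H*k)
sqrt(T(31, J) + 2323) = sqrt((-57 + 31*(-43/2)) + 2323) = sqrt((-57 - 1333/2) + 2323) = sqrt(-1447/2 + 2323) = sqrt(3199/2) = sqrt(6398)/2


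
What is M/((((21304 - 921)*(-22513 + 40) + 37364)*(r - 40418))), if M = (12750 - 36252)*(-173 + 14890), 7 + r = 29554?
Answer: -345878934/4979241901445 ≈ -6.9464e-5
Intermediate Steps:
r = 29547 (r = -7 + 29554 = 29547)
M = -345878934 (M = -23502*14717 = -345878934)
M/((((21304 - 921)*(-22513 + 40) + 37364)*(r - 40418))) = -345878934*1/((29547 - 40418)*((21304 - 921)*(-22513 + 40) + 37364)) = -345878934*(-1/(10871*(20383*(-22473) + 37364))) = -345878934*(-1/(10871*(-458067159 + 37364))) = -345878934/((-458029795*(-10871))) = -345878934/4979241901445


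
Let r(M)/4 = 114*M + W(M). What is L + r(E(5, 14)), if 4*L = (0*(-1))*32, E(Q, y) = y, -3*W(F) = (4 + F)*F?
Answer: 6048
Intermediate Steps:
W(F) = -F*(4 + F)/3 (W(F) = -(4 + F)*F/3 = -F*(4 + F)/3)
L = 0 (L = ((0*(-1))*32)/4 = (0*32)/4 = (¼)*0 = 0)
r(M) = 456*M - 4*M*(4 + M)/3 (r(M) = 4*(114*M - M*(4 + M)/3) = 456*M - 4*M*(4 + M)/3)
L + r(E(5, 14)) = 0 + (4/3)*14*(338 - 1*14) = 0 + (4/3)*14*(338 - 14) = 0 + (4/3)*14*324 = 0 + 6048 = 6048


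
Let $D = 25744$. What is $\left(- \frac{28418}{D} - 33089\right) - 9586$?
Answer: $- \frac{549326809}{12872} \approx -42676.0$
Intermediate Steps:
$\left(- \frac{28418}{D} - 33089\right) - 9586 = \left(- \frac{28418}{25744} - 33089\right) - 9586 = \left(\left(-28418\right) \frac{1}{25744} - 33089\right) - 9586 = \left(- \frac{14209}{12872} - 33089\right) - 9586 = - \frac{425935817}{12872} - 9586 = - \frac{549326809}{12872}$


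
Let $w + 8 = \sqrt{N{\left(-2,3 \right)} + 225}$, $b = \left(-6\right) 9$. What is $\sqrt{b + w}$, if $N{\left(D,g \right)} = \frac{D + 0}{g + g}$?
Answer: $\frac{\sqrt{-558 + 3 \sqrt{2022}}}{3} \approx 6.8565 i$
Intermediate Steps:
$N{\left(D,g \right)} = \frac{D}{2 g}$
$b = -54$
$w = -8 + \frac{\sqrt{2022}}{3}$ ($w = -8 + \sqrt{\frac{1}{2} \left(-2\right) \frac{1}{3} + 225} = -8 + \sqrt{- \frac{1}{3} + 225} = -8 + \sqrt{\frac{674}{3}} = -8 + \frac{\sqrt{2022}}{3} \approx 6.9889$)
$\sqrt{b + w} = \sqrt{-54 - \left(8 - \frac{\sqrt{2022}}{3}\right)} = \sqrt{-62 + \frac{\sqrt{2022}}{3}}$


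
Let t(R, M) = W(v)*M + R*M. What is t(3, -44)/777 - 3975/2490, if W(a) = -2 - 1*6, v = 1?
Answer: -169385/128982 ≈ -1.3132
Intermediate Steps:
W(a) = -8 (W(a) = -2 - 6 = -8)
t(R, M) = -8*M + M*R (t(R, M) = -8*M + R*M = -8*M + M*R)
t(3, -44)/777 - 3975/2490 = -44*(-8 + 3)/777 - 3975/2490 = -44*(-5)*(1/777) - 3975*1/2490 = 220*(1/777) - 265/166 = 220/777 - 265/166 = -169385/128982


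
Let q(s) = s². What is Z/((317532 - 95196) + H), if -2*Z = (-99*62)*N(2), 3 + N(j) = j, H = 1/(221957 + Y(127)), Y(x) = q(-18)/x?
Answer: -86511620547/6267399044095 ≈ -0.013803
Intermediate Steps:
Y(x) = 324/x (Y(x) = (-18)²/x = 324/x)
H = 127/28188863 (H = 1/(221957 + 324/127) = 1/(28188863/127) = 127/28188863 ≈ 4.5053e-6)
N(j) = -3 + j
Z = -3069 (Z = -(-99*62)*(-3 + 2)/2 = -(-3069)*(-1) = -½*6138 = -3069)
Z/((317532 - 95196) + H) = -3069/((317532 - 95196) + 127/28188863) = -3069/(222336 + 127/28188863) = -3069/6267399044095/28188863 = -3069*28188863/6267399044095 = -86511620547/6267399044095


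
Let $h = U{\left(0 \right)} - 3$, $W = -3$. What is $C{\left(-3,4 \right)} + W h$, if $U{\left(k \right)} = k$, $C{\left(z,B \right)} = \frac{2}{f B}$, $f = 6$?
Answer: $\frac{109}{12} \approx 9.0833$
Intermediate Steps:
$C{\left(z,B \right)} = \frac{1}{3 B}$ ($C{\left(z,B \right)} = \frac{2}{6 B} = 2 \frac{1}{6 B} = \frac{1}{3 B}$)
$h = -3$ ($h = 0 - 3 = -3$)
$C{\left(-3,4 \right)} + W h = \frac{1}{3 \cdot 4} - -9 = \frac{1}{3} \cdot \frac{1}{4} + 9 = \frac{1}{12} + 9 = \frac{109}{12}$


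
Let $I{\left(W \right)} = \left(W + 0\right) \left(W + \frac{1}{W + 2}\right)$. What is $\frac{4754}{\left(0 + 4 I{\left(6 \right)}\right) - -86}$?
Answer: $\frac{4754}{233} \approx 20.403$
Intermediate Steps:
$I{\left(W \right)} = W \left(W + \frac{1}{2 + W}\right)$
$\frac{4754}{\left(0 + 4 I{\left(6 \right)}\right) - -86} = \frac{4754}{\left(0 + 4 \frac{6 \left(1 + 6^{2} + 2 \cdot 6\right)}{2 + 6}\right) - -86} = \frac{4754}{\left(0 + 4 \frac{6 \left(1 + 36 + 12\right)}{8}\right) + 86} = \frac{4754}{\left(0 + 4 \cdot 6 \cdot \frac{1}{8} \cdot 49\right) + 86} = \frac{4754}{\left(0 + 4 \cdot \frac{147}{4}\right) + 86} = \frac{4754}{\left(0 + 147\right) + 86} = \frac{4754}{147 + 86} = \frac{4754}{233}$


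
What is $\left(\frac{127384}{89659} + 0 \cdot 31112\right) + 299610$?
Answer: $\frac{26862860374}{89659} \approx 2.9961 \cdot 10^{5}$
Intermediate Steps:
$\left(\frac{127384}{89659} + 0 \cdot 31112\right) + 299610 = \left(127384 \cdot \frac{1}{89659} + 0\right) + 299610 = \left(\frac{127384}{89659} + 0\right) + 299610 = \frac{127384}{89659} + 299610 = \frac{26862860374}{89659}$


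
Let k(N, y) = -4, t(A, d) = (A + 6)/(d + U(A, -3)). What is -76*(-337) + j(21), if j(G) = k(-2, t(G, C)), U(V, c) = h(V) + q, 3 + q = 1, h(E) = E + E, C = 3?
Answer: 25608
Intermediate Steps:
h(E) = 2*E
q = -2 (q = -3 + 1 = -2)
U(V, c) = -2 + 2*V (U(V, c) = 2*V - 2 = -2 + 2*V)
t(A, d) = (6 + A)/(-2 + d + 2*A) (t(A, d) = (A + 6)/(d + (-2 + 2*A)) = (6 + A)/(-2 + d + 2*A))
j(G) = -4
-76*(-337) + j(21) = -76*(-337) - 4 = 25612 - 4 = 25608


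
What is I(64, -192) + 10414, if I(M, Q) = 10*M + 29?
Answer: 11083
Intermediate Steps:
I(M, Q) = 29 + 10*M
I(64, -192) + 10414 = (29 + 10*64) + 10414 = (29 + 640) + 10414 = 669 + 10414 = 11083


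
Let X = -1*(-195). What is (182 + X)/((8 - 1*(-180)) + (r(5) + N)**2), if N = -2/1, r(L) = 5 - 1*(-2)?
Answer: 377/213 ≈ 1.7700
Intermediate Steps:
X = 195
r(L) = 7 (r(L) = 5 + 2 = 7)
N = -2 (N = -2*1 = -2)
(182 + X)/((8 - 1*(-180)) + (r(5) + N)**2) = (182 + 195)/((8 - 1*(-180)) + (7 - 2)**2) = 377/((8 + 180) + 5**2) = 377/(188 + 25) = 377/213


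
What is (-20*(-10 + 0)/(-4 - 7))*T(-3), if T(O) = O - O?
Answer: 0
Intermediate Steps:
T(O) = 0
(-20*(-10 + 0)/(-4 - 7))*T(-3) = -20*(-10 + 0)/(-4 - 7)*0 = -(-200)/(-11)*0 = -(-200)*(-1)/11*0 = -20*10/11*0 = -200/11*0 = 0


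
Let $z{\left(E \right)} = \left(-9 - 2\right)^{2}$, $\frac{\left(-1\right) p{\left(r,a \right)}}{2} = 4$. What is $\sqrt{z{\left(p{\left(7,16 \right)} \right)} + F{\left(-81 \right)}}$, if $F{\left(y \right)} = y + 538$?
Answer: $17 \sqrt{2} \approx 24.042$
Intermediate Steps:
$F{\left(y \right)} = 538 + y$
$p{\left(r,a \right)} = -8$ ($p{\left(r,a \right)} = \left(-2\right) 4 = -8$)
$z{\left(E \right)} = 121$ ($z{\left(E \right)} = \left(-11\right)^{2} = 121$)
$\sqrt{z{\left(p{\left(7,16 \right)} \right)} + F{\left(-81 \right)}} = \sqrt{121 + \left(538 - 81\right)} = \sqrt{121 + 457} = \sqrt{578} = 17 \sqrt{2}$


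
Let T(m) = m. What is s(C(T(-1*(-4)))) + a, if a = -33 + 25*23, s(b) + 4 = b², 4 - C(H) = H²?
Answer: 682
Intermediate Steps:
C(H) = 4 - H²
s(b) = -4 + b²
a = 542 (a = -33 + 575 = 542)
s(C(T(-1*(-4)))) + a = (-4 + (4 - (-1*(-4))²)²) + 542 = (-4 + (4 - 1*4²)²) + 542 = (-4 + (4 - 1*16)²) + 542 = (-4 + (4 - 16)²) + 542 = (-4 + (-12)²) + 542 = (-4 + 144) + 542 = 140 + 542 = 682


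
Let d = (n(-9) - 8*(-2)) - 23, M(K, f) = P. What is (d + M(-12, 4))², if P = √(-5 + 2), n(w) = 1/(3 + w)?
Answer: 1741/36 - 43*I*√3/3 ≈ 48.361 - 24.826*I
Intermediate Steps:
P = I*√3 (P = √(-3) = I*√3 ≈ 1.732*I)
M(K, f) = I*√3
d = -43/6 (d = (1/(3 - 9) - 8*(-2)) - 23 = (1/(-6) + 16) - 23 = (-⅙ + 16) - 23 = 95/6 - 23 = -43/6 ≈ -7.1667)
(d + M(-12, 4))² = (-43/6 + I*√3)²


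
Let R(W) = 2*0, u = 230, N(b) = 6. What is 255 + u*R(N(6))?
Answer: 255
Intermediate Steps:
R(W) = 0
255 + u*R(N(6)) = 255 + 230*0 = 255 + 0 = 255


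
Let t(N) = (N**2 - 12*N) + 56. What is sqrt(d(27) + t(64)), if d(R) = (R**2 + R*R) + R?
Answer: 3*sqrt(541) ≈ 69.778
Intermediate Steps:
d(R) = R + 2*R**2 (d(R) = (R**2 + R**2) + R = 2*R**2 + R = R + 2*R**2)
t(N) = 56 + N**2 - 12*N
sqrt(d(27) + t(64)) = sqrt(27*(1 + 2*27) + (56 + 64**2 - 12*64)) = sqrt(27*(1 + 54) + (56 + 4096 - 768)) = sqrt(27*55 + 3384) = sqrt(1485 + 3384) = sqrt(4869) = 3*sqrt(541)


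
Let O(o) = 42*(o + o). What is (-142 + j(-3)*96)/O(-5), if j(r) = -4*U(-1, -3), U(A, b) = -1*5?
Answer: -127/30 ≈ -4.2333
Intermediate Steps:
U(A, b) = -5
O(o) = 84*o (O(o) = 42*(2*o) = 84*o)
j(r) = 20 (j(r) = -4*(-5) = 20)
(-142 + j(-3)*96)/O(-5) = (-142 + 20*96)/((84*(-5))) = (-142 + 1920)/(-420) = 1778*(-1/420) = -127/30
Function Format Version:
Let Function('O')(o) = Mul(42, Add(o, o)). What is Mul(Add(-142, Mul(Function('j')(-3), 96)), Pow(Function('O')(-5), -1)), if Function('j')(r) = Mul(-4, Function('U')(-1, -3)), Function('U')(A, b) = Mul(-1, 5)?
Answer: Rational(-127, 30) ≈ -4.2333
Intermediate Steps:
Function('U')(A, b) = -5
Function('O')(o) = Mul(84, o) (Function('O')(o) = Mul(42, Mul(2, o)) = Mul(84, o))
Function('j')(r) = 20 (Function('j')(r) = Mul(-4, -5) = 20)
Mul(Add(-142, Mul(Function('j')(-3), 96)), Pow(Function('O')(-5), -1)) = Mul(Add(-142, Mul(20, 96)), Pow(Mul(84, -5), -1)) = Mul(Add(-142, 1920), Pow(-420, -1)) = Mul(1778, Rational(-1, 420)) = Rational(-127, 30)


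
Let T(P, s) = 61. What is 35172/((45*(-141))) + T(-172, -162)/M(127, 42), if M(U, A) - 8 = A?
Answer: -30479/7050 ≈ -4.3233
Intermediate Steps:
M(U, A) = 8 + A
35172/((45*(-141))) + T(-172, -162)/M(127, 42) = 35172/((45*(-141))) + 61/(8 + 42) = 35172/(-6345) + 61/50 = 35172*(-1/6345) + 61*(1/50) = -3908/705 + 61/50 = -30479/7050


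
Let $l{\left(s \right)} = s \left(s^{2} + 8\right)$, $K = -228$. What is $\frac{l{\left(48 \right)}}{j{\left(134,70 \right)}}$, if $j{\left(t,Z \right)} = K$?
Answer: $- \frac{9248}{19} \approx -486.74$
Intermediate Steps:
$j{\left(t,Z \right)} = -228$
$l{\left(s \right)} = s \left(8 + s^{2}\right)$
$\frac{l{\left(48 \right)}}{j{\left(134,70 \right)}} = \frac{48 \left(8 + 48^{2}\right)}{-228} = 48 \left(8 + 2304\right) \left(- \frac{1}{228}\right) = 48 \cdot 2312 \left(- \frac{1}{228}\right) = 110976 \left(- \frac{1}{228}\right) = - \frac{9248}{19}$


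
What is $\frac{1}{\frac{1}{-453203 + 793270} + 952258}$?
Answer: $\frac{340067}{323831521287} \approx 1.0501 \cdot 10^{-6}$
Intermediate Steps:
$\frac{1}{\frac{1}{-453203 + 793270} + 952258} = \frac{1}{\frac{1}{340067} + 952258} = \frac{1}{\frac{323831521287}{340067}} = \frac{340067}{323831521287}$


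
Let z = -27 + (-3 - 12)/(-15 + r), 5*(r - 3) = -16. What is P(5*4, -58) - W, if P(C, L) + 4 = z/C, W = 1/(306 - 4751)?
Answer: -7162369/1351280 ≈ -5.3004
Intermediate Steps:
r = -⅕ (r = 3 + (⅕)*(-16) = 3 - 16/5 = -⅕ ≈ -0.20000)
W = -1/4445 (W = 1/(-4445) = -1/4445 ≈ -0.00022497)
z = -1977/76 (z = -27 + (-3 - 12)/(-15 - ⅕) = -27 - 15/(-76/5) = -27 - 15*(-5/76) = -27 + 75/76 = -1977/76 ≈ -26.013)
P(C, L) = -4 - 1977/(76*C)
P(5*4, -58) - W = (-4 - 1977/(76*(5*4))) - 1*(-1/4445) = (-4 - 1977/76/20) + 1/4445 = (-4 - 1977/76*1/20) + 1/4445 = (-4 - 1977/1520) + 1/4445 = -8057/1520 + 1/4445 = -7162369/1351280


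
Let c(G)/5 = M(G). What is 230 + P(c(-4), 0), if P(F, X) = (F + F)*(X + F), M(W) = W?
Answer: 1030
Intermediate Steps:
c(G) = 5*G
P(F, X) = 2*F*(F + X) (P(F, X) = (2*F)*(F + X) = 2*F*(F + X))
230 + P(c(-4), 0) = 230 + 2*(5*(-4))*(5*(-4) + 0) = 230 + 2*(-20)*(-20 + 0) = 230 + 2*(-20)*(-20) = 230 + 800 = 1030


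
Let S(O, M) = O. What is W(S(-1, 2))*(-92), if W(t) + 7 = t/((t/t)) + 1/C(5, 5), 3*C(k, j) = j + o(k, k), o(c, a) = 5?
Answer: 3542/5 ≈ 708.40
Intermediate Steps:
C(k, j) = 5/3 + j/3 (C(k, j) = (j + 5)/3 = (5 + j)/3 = 5/3 + j/3)
W(t) = -67/10 + t (W(t) = -7 + (t/((t/t)) + 1/(5/3 + (⅓)*5)) = -7 + (t/1 + 1/(5/3 + 5/3)) = -7 + (t*1 + 1/(10/3)) = -7 + (t + 1*(3/10)) = -7 + (t + 3/10) = -7 + (3/10 + t) = -67/10 + t)
W(S(-1, 2))*(-92) = (-67/10 - 1)*(-92) = -77/10*(-92) = 3542/5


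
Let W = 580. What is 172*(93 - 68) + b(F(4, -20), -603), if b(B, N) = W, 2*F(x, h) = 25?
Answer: 4880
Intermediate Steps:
F(x, h) = 25/2 (F(x, h) = (½)*25 = 25/2)
b(B, N) = 580
172*(93 - 68) + b(F(4, -20), -603) = 172*(93 - 68) + 580 = 172*25 + 580 = 4300 + 580 = 4880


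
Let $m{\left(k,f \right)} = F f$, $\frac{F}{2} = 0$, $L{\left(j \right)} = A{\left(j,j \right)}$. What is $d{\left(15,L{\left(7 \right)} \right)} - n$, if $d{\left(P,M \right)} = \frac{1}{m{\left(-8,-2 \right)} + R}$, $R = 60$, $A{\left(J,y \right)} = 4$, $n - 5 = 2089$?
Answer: $- \frac{125639}{60} \approx -2094.0$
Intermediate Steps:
$n = 2094$ ($n = 5 + 2089 = 2094$)
$L{\left(j \right)} = 4$
$F = 0$ ($F = 2 \cdot 0 = 0$)
$m{\left(k,f \right)} = 0$ ($m{\left(k,f \right)} = 0 f = 0$)
$d{\left(P,M \right)} = \frac{1}{60}$ ($d{\left(P,M \right)} = \frac{1}{0 + 60} = \frac{1}{60}$)
$d{\left(15,L{\left(7 \right)} \right)} - n = \frac{1}{60} - 2094 = - \frac{125639}{60}$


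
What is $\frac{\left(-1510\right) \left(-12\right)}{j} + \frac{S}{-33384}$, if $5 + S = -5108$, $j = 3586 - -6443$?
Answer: $\frac{218732119}{111602712} \approx 1.9599$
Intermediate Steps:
$j = 10029$ ($j = 3586 + 6443 = 10029$)
$S = -5113$ ($S = -5 - 5108 = -5113$)
$\frac{\left(-1510\right) \left(-12\right)}{j} + \frac{S}{-33384} = \frac{\left(-1510\right) \left(-12\right)}{10029} - \frac{5113}{-33384} = 18120 \cdot \frac{1}{10029} - - \frac{5113}{33384} = \frac{6040}{3343} + \frac{5113}{33384} = \frac{218732119}{111602712}$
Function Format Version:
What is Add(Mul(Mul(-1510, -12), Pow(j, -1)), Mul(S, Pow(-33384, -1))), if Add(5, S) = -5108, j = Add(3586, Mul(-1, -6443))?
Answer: Rational(218732119, 111602712) ≈ 1.9599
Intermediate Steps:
j = 10029 (j = Add(3586, 6443) = 10029)
S = -5113 (S = Add(-5, -5108) = -5113)
Add(Mul(Mul(-1510, -12), Pow(j, -1)), Mul(S, Pow(-33384, -1))) = Add(Mul(Mul(-1510, -12), Pow(10029, -1)), Mul(-5113, Pow(-33384, -1))) = Add(Mul(18120, Rational(1, 10029)), Mul(-5113, Rational(-1, 33384))) = Add(Rational(6040, 3343), Rational(5113, 33384)) = Rational(218732119, 111602712)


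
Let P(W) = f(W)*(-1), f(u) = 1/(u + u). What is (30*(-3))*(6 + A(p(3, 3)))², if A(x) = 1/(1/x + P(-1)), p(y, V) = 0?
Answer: -3240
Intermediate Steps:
f(u) = 1/(2*u)
P(W) = -1/(2*W) (P(W) = (1/(2*W))*(-1) = -1/(2*W))
A(x) = 1/(½ + 1/x) (A(x) = 1/(1/x - ½/(-1)) = 1/(1/x - ½*(-1)) = 1/(1/x + ½) = 1/(½ + 1/x))
(30*(-3))*(6 + A(p(3, 3)))² = (30*(-3))*(6 + 2*0/(2 + 0))² = -90*(6 + 2*0/2)² = -90*(6 + 2*0*(½))² = -90*(6 + 0)² = -90*6² = -90*36 = -3240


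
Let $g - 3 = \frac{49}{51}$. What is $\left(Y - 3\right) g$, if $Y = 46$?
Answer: $\frac{8686}{51} \approx 170.31$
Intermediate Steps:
$g = \frac{202}{51}$ ($g = 3 + \frac{49}{51} = \frac{202}{51} \approx 3.9608$)
$\left(Y - 3\right) g = \left(46 - 3\right) \frac{202}{51} = 43 \cdot \frac{202}{51} = \frac{8686}{51}$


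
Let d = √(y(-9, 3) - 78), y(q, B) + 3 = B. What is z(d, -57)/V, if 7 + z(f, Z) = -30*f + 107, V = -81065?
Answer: -20/16213 + 6*I*√78/16213 ≈ -0.0012336 + 0.0032684*I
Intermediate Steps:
y(q, B) = -3 + B
d = I*√78 (d = √((-3 + 3) - 78) = √(0 - 78) = √(-78) = I*√78 ≈ 8.8318*I)
z(f, Z) = 100 - 30*f (z(f, Z) = -7 + (-30*f + 107) = -7 + (107 - 30*f) = 100 - 30*f)
z(d, -57)/V = (100 - 30*I*√78)/(-81065) = (100 - 30*I*√78)*(-1/81065) = -20/16213 + 6*I*√78/16213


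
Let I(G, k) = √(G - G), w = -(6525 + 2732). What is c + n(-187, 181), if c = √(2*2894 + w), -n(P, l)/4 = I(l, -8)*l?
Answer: I*√3469 ≈ 58.898*I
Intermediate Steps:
w = -9257 (w = -1*9257 = -9257)
I(G, k) = 0 (I(G, k) = √0 = 0)
n(P, l) = 0 (n(P, l) = -0*l = -4*0 = 0)
c = I*√3469 (c = √(2*2894 - 9257) = √(5788 - 9257) = √(-3469) = I*√3469 ≈ 58.898*I)
c + n(-187, 181) = I*√3469 + 0 = I*√3469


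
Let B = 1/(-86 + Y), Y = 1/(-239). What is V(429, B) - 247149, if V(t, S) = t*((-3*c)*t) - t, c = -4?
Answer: 1960914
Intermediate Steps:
Y = -1/239 ≈ -0.0041841
B = -239/20555 (B = 1/(-86 - 1/239) = 1/(-20555/239) = -239/20555 ≈ -0.011627)
V(t, S) = -t + 12*t² (V(t, S) = t*((-3*(-4))*t) - t = t*(12*t) - t = 12*t² - t = -t + 12*t²)
V(429, B) - 247149 = 429*(-1 + 12*429) - 247149 = 429*(-1 + 5148) - 247149 = 429*5147 - 247149 = 2208063 - 247149 = 1960914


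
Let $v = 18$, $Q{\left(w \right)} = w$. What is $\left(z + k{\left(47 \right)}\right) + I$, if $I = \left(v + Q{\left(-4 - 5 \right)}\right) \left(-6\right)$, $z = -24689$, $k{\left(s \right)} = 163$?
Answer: $-24580$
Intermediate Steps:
$I = -54$ ($I = \left(18 - 9\right) \left(-6\right) = 9 \left(-6\right) = -54$)
$\left(z + k{\left(47 \right)}\right) + I = \left(-24689 + 163\right) - 54 = -24526 - 54 = -24580$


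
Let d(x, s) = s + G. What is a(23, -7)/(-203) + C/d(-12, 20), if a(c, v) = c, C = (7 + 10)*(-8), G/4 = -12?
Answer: 963/203 ≈ 4.7438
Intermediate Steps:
G = -48 (G = 4*(-12) = -48)
C = -136 (C = 17*(-8) = -136)
d(x, s) = -48 + s (d(x, s) = s - 48 = -48 + s)
a(23, -7)/(-203) + C/d(-12, 20) = 23/(-203) - 136/(-48 + 20) = 23*(-1/203) - 136/(-28) = -23/203 - 136*(-1/28) = -23/203 + 34/7 = 963/203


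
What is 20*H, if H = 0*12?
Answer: 0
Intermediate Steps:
H = 0
20*H = 20*0 = 0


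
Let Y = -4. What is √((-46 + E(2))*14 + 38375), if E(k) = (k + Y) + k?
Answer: √37731 ≈ 194.24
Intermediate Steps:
E(k) = -4 + 2*k (E(k) = (k - 4) + k = (-4 + k) + k = -4 + 2*k)
√((-46 + E(2))*14 + 38375) = √((-46 + (-4 + 2*2))*14 + 38375) = √((-46 + (-4 + 4))*14 + 38375) = √((-46 + 0)*14 + 38375) = √(-46*14 + 38375) = √(-644 + 38375) = √37731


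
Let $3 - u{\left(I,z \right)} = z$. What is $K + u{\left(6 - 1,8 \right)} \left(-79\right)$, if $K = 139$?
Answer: $534$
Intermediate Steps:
$u{\left(I,z \right)} = 3 - z$
$K + u{\left(6 - 1,8 \right)} \left(-79\right) = 139 + \left(3 - 8\right) \left(-79\right) = 139 - -395 = 139 + 395 = 534$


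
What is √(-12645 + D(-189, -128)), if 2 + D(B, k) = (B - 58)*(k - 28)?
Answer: √25885 ≈ 160.89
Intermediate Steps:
D(B, k) = -2 + (-58 + B)*(-28 + k) (D(B, k) = -2 + (B - 58)*(k - 28) = -2 + (-58 + B)*(-28 + k))
√(-12645 + D(-189, -128)) = √(-12645 + (1622 - 58*(-128) - 28*(-189) - 189*(-128))) = √(-12645 + (1622 + 7424 + 5292 + 24192)) = √(-12645 + 38530) = √25885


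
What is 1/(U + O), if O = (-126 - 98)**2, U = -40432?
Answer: 1/9744 ≈ 0.00010263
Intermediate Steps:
O = 50176 (O = (-224)**2 = 50176)
1/(U + O) = 1/(-40432 + 50176) = 1/9744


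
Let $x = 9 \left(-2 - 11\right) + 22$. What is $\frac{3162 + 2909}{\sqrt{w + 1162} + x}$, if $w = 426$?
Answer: $- \frac{576745}{7437} - \frac{12142 \sqrt{397}}{7437} \approx -110.08$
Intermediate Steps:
$x = -95$ ($x = 9 \left(-2 - 11\right) + 22 = 9 \left(-13\right) + 22 = -117 + 22 = -95$)
$\frac{3162 + 2909}{\sqrt{w + 1162} + x} = \frac{3162 + 2909}{\sqrt{426 + 1162} - 95} = \frac{6071}{\sqrt{1588} - 95} = \frac{6071}{2 \sqrt{397} - 95} = \frac{6071}{-95 + 2 \sqrt{397}}$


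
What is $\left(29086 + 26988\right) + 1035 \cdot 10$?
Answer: $66424$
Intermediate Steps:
$\left(29086 + 26988\right) + 1035 \cdot 10 = 56074 + 10350 = 66424$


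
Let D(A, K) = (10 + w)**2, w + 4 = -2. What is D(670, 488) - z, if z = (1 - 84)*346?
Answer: 28734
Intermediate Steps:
w = -6 (w = -4 - 2 = -6)
z = -28718 (z = -83*346 = -28718)
D(A, K) = 16 (D(A, K) = (10 - 6)**2 = 4**2 = 16)
D(670, 488) - z = 16 - 1*(-28718) = 16 + 28718 = 28734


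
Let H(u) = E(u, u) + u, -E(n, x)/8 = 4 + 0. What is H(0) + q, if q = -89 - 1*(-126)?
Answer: 5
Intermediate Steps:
q = 37 (q = -89 + 126 = 37)
E(n, x) = -32 (E(n, x) = -8*(4 + 0) = -8*4 = -32)
H(u) = -32 + u
H(0) + q = (-32 + 0) + 37 = -32 + 37 = 5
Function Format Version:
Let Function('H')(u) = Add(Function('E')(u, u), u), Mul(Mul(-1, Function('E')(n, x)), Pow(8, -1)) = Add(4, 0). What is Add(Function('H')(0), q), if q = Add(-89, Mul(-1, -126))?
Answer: 5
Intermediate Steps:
q = 37 (q = Add(-89, 126) = 37)
Function('E')(n, x) = -32 (Function('E')(n, x) = Mul(-8, Add(4, 0)) = Mul(-8, 4) = -32)
Function('H')(u) = Add(-32, u)
Add(Function('H')(0), q) = Add(Add(-32, 0), 37) = Add(-32, 37) = 5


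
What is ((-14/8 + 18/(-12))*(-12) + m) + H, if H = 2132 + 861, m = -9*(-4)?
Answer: 3068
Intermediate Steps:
m = 36
H = 2993
((-14/8 + 18/(-12))*(-12) + m) + H = ((-14/8 + 18/(-12))*(-12) + 36) + 2993 = ((-14*1/8 + 18*(-1/12))*(-12) + 36) + 2993 = ((-7/4 - 3/2)*(-12) + 36) + 2993 = (-13/4*(-12) + 36) + 2993 = (39 + 36) + 2993 = 75 + 2993 = 3068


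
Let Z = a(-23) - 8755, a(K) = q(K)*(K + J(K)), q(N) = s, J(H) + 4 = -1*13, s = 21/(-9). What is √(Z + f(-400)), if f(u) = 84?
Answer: I*√77199/3 ≈ 92.616*I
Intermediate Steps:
s = -7/3 (s = 21*(-⅑) = -7/3 ≈ -2.3333)
J(H) = -17 (J(H) = -4 - 1*13 = -4 - 13 = -17)
q(N) = -7/3
a(K) = 119/3 - 7*K/3 (a(K) = -7*(K - 17)/3 = -7*(-17 + K)/3 = 119/3 - 7*K/3)
Z = -25985/3 (Z = (119/3 - 7/3*(-23)) - 8755 = (119/3 + 161/3) - 8755 = 280/3 - 8755 = -25985/3 ≈ -8661.7)
√(Z + f(-400)) = √(-25985/3 + 84) = √(-25733/3) = I*√77199/3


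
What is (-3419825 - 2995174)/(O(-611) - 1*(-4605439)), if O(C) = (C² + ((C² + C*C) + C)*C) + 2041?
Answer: 2138333/150281380 ≈ 0.014229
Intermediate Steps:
O(C) = 2041 + C² + C*(C + 2*C²) (O(C) = (C² + ((C² + C²) + C)*C) + 2041 = (C² + (2*C² + C)*C) + 2041 = (C² + (C + 2*C²)*C) + 2041 = (C² + C*(C + 2*C²)) + 2041 = 2041 + C² + C*(C + 2*C²))
(-3419825 - 2995174)/(O(-611) - 1*(-4605439)) = (-3419825 - 2995174)/((2041 + 2*(-611)² + 2*(-611)³) - 1*(-4605439)) = -6414999/((2041 + 2*373321 + 2*(-228099131)) + 4605439) = -6414999/((2041 + 746642 - 456198262) + 4605439) = -6414999/(-455449579 + 4605439) = -6414999/(-450844140) = -6414999*(-1/450844140) = 2138333/150281380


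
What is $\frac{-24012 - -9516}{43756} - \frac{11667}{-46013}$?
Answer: $- \frac{39125799}{503336207} \approx -0.077733$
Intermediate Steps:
$\frac{-24012 - -9516}{43756} - \frac{11667}{-46013} = \left(-24012 + 9516\right) \frac{1}{43756} - - \frac{11667}{46013} = \left(-14496\right) \frac{1}{43756} + \frac{11667}{46013} = - \frac{3624}{10939} + \frac{11667}{46013} = - \frac{39125799}{503336207}$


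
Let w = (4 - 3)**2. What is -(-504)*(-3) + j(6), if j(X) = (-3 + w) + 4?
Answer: -1510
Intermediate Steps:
w = 1 (w = 1**2 = 1)
j(X) = 2 (j(X) = (-3 + 1) + 4 = -2 + 4 = 2)
-(-504)*(-3) + j(6) = -(-504)*(-3) + 2 = -42*36 + 2 = -1512 + 2 = -1510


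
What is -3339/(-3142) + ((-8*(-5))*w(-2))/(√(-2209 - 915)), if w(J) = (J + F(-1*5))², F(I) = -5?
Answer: 3339/3142 - 980*I*√781/781 ≈ 1.0627 - 35.067*I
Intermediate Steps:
w(J) = (-5 + J)² (w(J) = (J - 5)² = (-5 + J)²)
-3339/(-3142) + ((-8*(-5))*w(-2))/(√(-2209 - 915)) = -3339/(-3142) + ((-8*(-5))*(-5 - 2)²)/(√(-2209 - 915)) = -3339*(-1/3142) + (40*(-7)²)/(√(-3124)) = 3339/3142 + (40*49)/((2*I*√781)) = 3339/3142 + 1960*(-I*√781/1562) = 3339/3142 - 980*I*√781/781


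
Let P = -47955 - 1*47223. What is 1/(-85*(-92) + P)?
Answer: -1/87358 ≈ -1.1447e-5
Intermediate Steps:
P = -95178 (P = -47955 - 47223 = -95178)
1/(-85*(-92) + P) = 1/(-85*(-92) - 95178) = 1/(7820 - 95178) = 1/(-87358) = -1/87358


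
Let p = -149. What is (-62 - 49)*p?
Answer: 16539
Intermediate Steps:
(-62 - 49)*p = (-62 - 49)*(-149) = -111*(-149) = 16539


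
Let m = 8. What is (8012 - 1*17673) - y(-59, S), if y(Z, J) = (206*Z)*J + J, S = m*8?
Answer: 768131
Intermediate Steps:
S = 64 (S = 8*8 = 64)
y(Z, J) = J + 206*J*Z (y(Z, J) = 206*J*Z + J = J + 206*J*Z)
(8012 - 1*17673) - y(-59, S) = (8012 - 1*17673) - 64*(1 + 206*(-59)) = (8012 - 17673) - 64*(1 - 12154) = -9661 - 64*(-12153) = -9661 - 1*(-777792) = -9661 + 777792 = 768131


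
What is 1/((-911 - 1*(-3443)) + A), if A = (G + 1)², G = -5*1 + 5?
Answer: 1/2533 ≈ 0.00039479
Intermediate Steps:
G = 0 (G = -5 + 5 = 0)
A = 1 (A = (0 + 1)² = 1² = 1)
1/((-911 - 1*(-3443)) + A) = 1/((-911 - 1*(-3443)) + 1) = 1/((-911 + 3443) + 1) = 1/(2532 + 1) = 1/2533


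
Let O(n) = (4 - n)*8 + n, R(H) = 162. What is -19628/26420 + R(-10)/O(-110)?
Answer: -1432702/2648605 ≈ -0.54093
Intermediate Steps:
O(n) = 32 - 7*n (O(n) = (32 - 8*n) + n = 32 - 7*n)
-19628/26420 + R(-10)/O(-110) = -19628/26420 + 162/(32 - 7*(-110)) = -19628*1/26420 + 162/(32 + 770) = -4907/6605 + 162/802 = -4907/6605 + 162*(1/802) = -4907/6605 + 81/401 = -1432702/2648605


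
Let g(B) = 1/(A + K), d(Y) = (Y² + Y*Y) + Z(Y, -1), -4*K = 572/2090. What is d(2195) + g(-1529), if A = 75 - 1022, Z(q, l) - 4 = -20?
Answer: 1733936865872/179943 ≈ 9.6360e+6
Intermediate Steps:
Z(q, l) = -16 (Z(q, l) = 4 - 20 = -16)
K = -13/190 (K = -143/2090 = -¼*26/95 = -13/190 ≈ -0.068421)
A = -947
d(Y) = -16 + 2*Y² (d(Y) = (Y² + Y*Y) - 16 = (Y² + Y²) - 16 = 2*Y² - 16 = -16 + 2*Y²)
g(B) = -190/179943 (g(B) = 1/(-947 - 13/190) = 1/(-179943/190) = -190/179943)
d(2195) + g(-1529) = (-16 + 2*2195²) - 190/179943 = (-16 + 2*4818025) - 190/179943 = (-16 + 9636050) - 190/179943 = 9636034 - 190/179943 = 1733936865872/179943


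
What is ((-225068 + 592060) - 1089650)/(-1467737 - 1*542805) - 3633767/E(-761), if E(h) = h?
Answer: 3653195557226/765011231 ≈ 4775.4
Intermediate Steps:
((-225068 + 592060) - 1089650)/(-1467737 - 1*542805) - 3633767/E(-761) = ((-225068 + 592060) - 1089650)/(-1467737 - 1*542805) - 3633767/(-761) = (366992 - 1089650)/(-1467737 - 542805) - 3633767*(-1/761) = -722658/(-2010542) + 3633767/761 = -722658*(-1/2010542) + 3633767/761 = 361329/1005271 + 3633767/761 = 3653195557226/765011231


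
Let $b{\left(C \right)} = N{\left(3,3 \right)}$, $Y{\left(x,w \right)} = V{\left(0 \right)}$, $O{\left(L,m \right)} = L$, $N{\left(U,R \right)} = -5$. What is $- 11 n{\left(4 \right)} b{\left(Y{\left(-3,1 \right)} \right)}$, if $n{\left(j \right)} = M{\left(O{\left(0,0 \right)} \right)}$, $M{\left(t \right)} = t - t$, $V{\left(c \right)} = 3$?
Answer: $0$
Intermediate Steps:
$M{\left(t \right)} = 0$
$Y{\left(x,w \right)} = 3$
$n{\left(j \right)} = 0$
$b{\left(C \right)} = -5$
$- 11 n{\left(4 \right)} b{\left(Y{\left(-3,1 \right)} \right)} = \left(-11\right) 0 \left(-5\right) = 0 \left(-5\right) = 0$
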